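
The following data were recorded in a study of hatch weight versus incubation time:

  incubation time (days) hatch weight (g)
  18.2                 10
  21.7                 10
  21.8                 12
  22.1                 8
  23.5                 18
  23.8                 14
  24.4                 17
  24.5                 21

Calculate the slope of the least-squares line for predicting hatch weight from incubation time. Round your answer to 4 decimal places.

1.5924

n = 8, Σx = 180, Σy = 110, Σxy = 2522.9, Σx² = 4080.08
Sxx = Σx² − (Σx)²/n = 4080.08 − 4050 = 30.08
Sxy = Σxy − (Σx)(Σy)/n = 2522.9 − 2475 = 47.9
b = Sxy/Sxx = 47.9/30.08 = 1.592420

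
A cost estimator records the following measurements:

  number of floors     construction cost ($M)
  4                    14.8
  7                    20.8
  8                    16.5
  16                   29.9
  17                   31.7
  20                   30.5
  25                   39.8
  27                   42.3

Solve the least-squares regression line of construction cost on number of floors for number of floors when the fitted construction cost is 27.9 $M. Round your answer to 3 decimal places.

n = 8, Σx = 124, Σy = 226.3, Σxy = 4101.2, Σx² = 2428
Sxx = Σx² − (Σx)²/n = 2428 − 1922 = 506
Sxy = Σxy − (Σx)(Σy)/n = 4101.2 − 3507.65 = 593.55
b = Sxy/Sxx = 593.55/506 = 1.173024
a = ȳ − b·x̄ = 28.2875 − 1.173024·15.5 = 10.105632
Set a + b·x = 27.9: x = (27.9 − 10.105632) / 1.173024 = 15.169657

15.170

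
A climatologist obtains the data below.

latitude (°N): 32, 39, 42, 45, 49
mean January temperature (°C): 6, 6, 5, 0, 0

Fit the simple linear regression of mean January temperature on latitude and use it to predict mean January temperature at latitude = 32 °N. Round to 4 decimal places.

7.2579

n = 5, Σx = 207, Σy = 17, Σxy = 636, Σx² = 8735
Sxx = Σx² − (Σx)²/n = 8735 − 8569.8 = 165.2
Sxy = Σxy − (Σx)(Σy)/n = 636 − 703.8 = -67.8
b = Sxy/Sxx = -67.8/165.2 = -0.410412
a = ȳ − b·x̄ = 3.4 − (-0.410412)·41.4 = 20.391041
ŷ(32) = a + b·32 = 20.391041 + (-0.410412)·32 = 7.257869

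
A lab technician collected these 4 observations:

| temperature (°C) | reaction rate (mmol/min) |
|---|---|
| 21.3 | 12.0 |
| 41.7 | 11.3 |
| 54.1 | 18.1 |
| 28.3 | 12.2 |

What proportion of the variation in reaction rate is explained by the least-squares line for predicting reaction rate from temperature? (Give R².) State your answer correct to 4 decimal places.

0.5579

n = 4, Σx = 145.4, Σy = 53.6, Σxy = 2051.28, Σx² = 5920.28, Σy² = 748.14
Sxx = Σx² − (Σx)²/n = 5920.28 − 5285.29 = 634.99
Sxy = Σxy − (Σx)(Σy)/n = 2051.28 − 1948.36 = 102.92
Syy = Σy² − (Σy)²/n = 748.14 − 718.24 = 29.9
R² = Sxy²/(Sxx·Syy) = (102.92)²/(634.99·29.9) = 0.557907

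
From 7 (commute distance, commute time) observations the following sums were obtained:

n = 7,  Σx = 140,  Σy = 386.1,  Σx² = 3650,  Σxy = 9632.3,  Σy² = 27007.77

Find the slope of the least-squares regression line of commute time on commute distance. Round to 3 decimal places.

Sxx = Σx² − (Σx)²/n = 3650 − 2800 = 850
Sxy = Σxy − (Σx)(Σy)/n = 9632.3 − 7722 = 1910.3
b = Sxy/Sxx = 1910.3/850 = 2.247412

2.247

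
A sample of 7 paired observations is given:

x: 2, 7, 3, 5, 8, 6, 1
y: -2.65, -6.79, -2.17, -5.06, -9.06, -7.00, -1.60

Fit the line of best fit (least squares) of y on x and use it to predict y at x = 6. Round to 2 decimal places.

-6.40

n = 7, Σx = 32, Σy = -34.33, Σxy = -200.72, Σx² = 188
Sxx = Σx² − (Σx)²/n = 188 − 146.285714 = 41.714286
Sxy = Σxy − (Σx)(Σy)/n = -200.72 − (-156.937143) = -43.782857
b = Sxy/Sxx = -43.782857/41.714286 = -1.049589
a = ȳ − b·x̄ = -4.904286 − (-1.049589)·4.571429 = -0.106164
ŷ(6) = a + b·6 = -0.106164 + (-1.049589)·6 = -6.403699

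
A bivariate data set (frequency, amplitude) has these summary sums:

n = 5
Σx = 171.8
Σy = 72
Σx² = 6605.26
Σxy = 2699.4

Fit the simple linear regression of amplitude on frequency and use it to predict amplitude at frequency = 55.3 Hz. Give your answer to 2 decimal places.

Sxx = Σx² − (Σx)²/n = 6605.26 − 5903.048 = 702.212
Sxy = Σxy − (Σx)(Σy)/n = 2699.4 − 2473.92 = 225.48
b = Sxy/Sxx = 225.48/702.212 = 0.321100
a = ȳ − b·x̄ = 14.4 − 0.321100·34.36 = 3.367017
ŷ(55.3) = a + b·55.3 = 3.367017 + 0.321100·55.3 = 21.123826

21.12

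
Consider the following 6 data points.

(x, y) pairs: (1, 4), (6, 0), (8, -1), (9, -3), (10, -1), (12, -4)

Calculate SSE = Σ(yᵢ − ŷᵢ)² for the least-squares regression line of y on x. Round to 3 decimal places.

n = 6, Σx = 46, Σy = -5, Σxy = -89, Σx² = 426, Σy² = 43
Sxx = Σx² − (Σx)²/n = 426 − 352.666667 = 73.333333
Sxy = Σxy − (Σx)(Σy)/n = -89 − (-38.333333) = -50.666667
Syy = Σy² − (Σy)²/n = 43 − 4.166667 = 38.833333
b = Sxy/Sxx = -50.666667/73.333333 = -0.690909
SSE = Syy − b·Sxy = 38.833333 − (-0.690909)·(-50.666667) = 3.827273

3.827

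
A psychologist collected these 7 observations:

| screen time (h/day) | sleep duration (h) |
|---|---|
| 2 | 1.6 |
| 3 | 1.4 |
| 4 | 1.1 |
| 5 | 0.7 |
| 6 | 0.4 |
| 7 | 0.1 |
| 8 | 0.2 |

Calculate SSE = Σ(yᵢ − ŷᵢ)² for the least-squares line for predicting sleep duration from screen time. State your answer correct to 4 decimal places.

0.0996

n = 7, Σx = 35, Σy = 5.5, Σxy = 20, Σx² = 203, Σy² = 6.43
Sxx = Σx² − (Σx)²/n = 203 − 175 = 28
Sxy = Σxy − (Σx)(Σy)/n = 20 − 27.5 = -7.5
Syy = Σy² − (Σy)²/n = 6.43 − 4.321429 = 2.108571
b = Sxy/Sxx = -7.5/28 = -0.267857
SSE = Syy − b·Sxy = 2.108571 − (-0.267857)·(-7.5) = 0.099643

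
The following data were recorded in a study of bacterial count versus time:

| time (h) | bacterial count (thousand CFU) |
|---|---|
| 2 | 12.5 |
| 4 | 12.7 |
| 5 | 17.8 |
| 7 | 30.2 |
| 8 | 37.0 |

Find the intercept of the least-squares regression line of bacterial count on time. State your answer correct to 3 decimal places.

n = 5, Σx = 26, Σy = 110.2, Σxy = 672.2, Σx² = 158
Sxx = Σx² − (Σx)²/n = 158 − 135.2 = 22.8
Sxy = Σxy − (Σx)(Σy)/n = 672.2 − 573.04 = 99.16
b = Sxy/Sxx = 99.16/22.8 = 4.349123
a = ȳ − b·x̄ = 22.04 − 4.349123·5.2 = -0.575439

-0.575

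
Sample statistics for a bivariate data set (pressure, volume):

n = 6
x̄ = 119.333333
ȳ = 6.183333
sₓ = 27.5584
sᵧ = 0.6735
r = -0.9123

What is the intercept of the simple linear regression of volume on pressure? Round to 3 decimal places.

b = r · sᵧ/sₓ = -0.9123 · 0.6735/27.5584 = -0.022296
a = ȳ − b·x̄ = 6.183333 − (-0.022296)·119.333333 = 8.843954

8.844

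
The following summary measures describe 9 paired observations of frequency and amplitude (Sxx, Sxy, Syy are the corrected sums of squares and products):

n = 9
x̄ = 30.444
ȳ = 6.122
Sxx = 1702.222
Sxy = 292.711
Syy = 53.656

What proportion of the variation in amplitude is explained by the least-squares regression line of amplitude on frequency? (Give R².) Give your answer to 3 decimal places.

R² = Sxy²/(Sxx·Syy) = (292.711)²/(1702.222·53.656) = 0.938088

0.938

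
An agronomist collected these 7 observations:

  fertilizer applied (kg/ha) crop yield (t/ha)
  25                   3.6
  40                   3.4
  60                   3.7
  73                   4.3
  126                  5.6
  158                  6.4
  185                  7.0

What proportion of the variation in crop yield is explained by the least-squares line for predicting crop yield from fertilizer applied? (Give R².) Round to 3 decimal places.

0.977

n = 7, Σx = 667, Σy = 34, Σxy = 3773.7, Σx² = 86219, Σy² = 178.02
Sxx = Σx² − (Σx)²/n = 86219 − 63555.571429 = 22663.428571
Sxy = Σxy − (Σx)(Σy)/n = 3773.7 − 3239.714286 = 533.985714
Syy = Σy² − (Σy)²/n = 178.02 − 165.142857 = 12.877143
R² = Sxy²/(Sxx·Syy) = (533.985714)²/(22663.428571·12.877143) = 0.977044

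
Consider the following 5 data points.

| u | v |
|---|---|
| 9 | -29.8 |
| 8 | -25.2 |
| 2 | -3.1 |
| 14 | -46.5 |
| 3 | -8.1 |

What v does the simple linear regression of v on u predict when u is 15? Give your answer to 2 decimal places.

n = 5, Σx = 36, Σy = -112.7, Σxy = -1151.3, Σx² = 354
Sxx = Σx² − (Σx)²/n = 354 − 259.2 = 94.8
Sxy = Σxy − (Σx)(Σy)/n = -1151.3 − (-811.44) = -339.86
b = Sxy/Sxx = -339.86/94.8 = -3.585021
a = ȳ − b·x̄ = -22.54 − (-3.585021)·7.2 = 3.272152
ŷ(15) = a + b·15 = 3.272152 + (-3.585021)·15 = -50.503165

-50.50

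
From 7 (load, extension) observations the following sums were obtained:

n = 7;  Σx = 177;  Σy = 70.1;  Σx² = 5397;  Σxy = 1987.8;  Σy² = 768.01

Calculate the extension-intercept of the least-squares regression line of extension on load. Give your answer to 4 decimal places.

Sxx = Σx² − (Σx)²/n = 5397 − 4475.571429 = 921.428571
Sxy = Σxy − (Σx)(Σy)/n = 1987.8 − 1772.528571 = 215.271429
b = Sxy/Sxx = 215.271429/921.428571 = 0.233628
a = ȳ − b·x̄ = 10.014286 − 0.233628·25.285714 = 4.106837

4.1068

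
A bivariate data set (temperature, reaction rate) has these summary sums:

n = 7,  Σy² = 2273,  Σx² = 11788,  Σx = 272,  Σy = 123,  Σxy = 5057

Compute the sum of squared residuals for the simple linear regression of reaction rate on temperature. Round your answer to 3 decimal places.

48.503

Sxx = Σx² − (Σx)²/n = 11788 − 10569.142857 = 1218.857143
Sxy = Σxy − (Σx)(Σy)/n = 5057 − 4779.428571 = 277.571429
Syy = Σy² − (Σy)²/n = 2273 − 2161.285714 = 111.714286
b = Sxy/Sxx = 277.571429/1218.857143 = 0.227731
SSE = Syy − b·Sxy = 111.714286 − 0.227731·277.571429 = 48.502696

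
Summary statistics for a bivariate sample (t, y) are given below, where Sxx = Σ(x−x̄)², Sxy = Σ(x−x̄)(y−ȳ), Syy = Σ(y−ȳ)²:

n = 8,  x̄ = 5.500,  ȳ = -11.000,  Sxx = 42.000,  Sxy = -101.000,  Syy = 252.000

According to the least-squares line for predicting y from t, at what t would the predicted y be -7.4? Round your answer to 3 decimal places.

b = Sxy/Sxx = -101/42 = -2.404762
a = ȳ − b·x̄ = -11 − (-2.404762)·5.5 = 2.226190
Set a + b·x = -7.4: x = (-7.4 − 2.226190) / (-2.404762) = 4.002970

4.003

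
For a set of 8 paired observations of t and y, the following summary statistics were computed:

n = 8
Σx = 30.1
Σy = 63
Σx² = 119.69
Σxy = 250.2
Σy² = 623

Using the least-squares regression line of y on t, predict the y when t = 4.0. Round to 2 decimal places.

8.36

Sxx = Σx² − (Σx)²/n = 119.69 − 113.25125 = 6.43875
Sxy = Σxy − (Σx)(Σy)/n = 250.2 − 237.0375 = 13.1625
b = Sxy/Sxx = 13.1625/6.43875 = 2.044263
a = ȳ − b·x̄ = 7.875 − 2.044263·3.7625 = 0.183460
ŷ(4.0) = a + b·4.0 = 0.183460 + 2.044263·4 = 8.360513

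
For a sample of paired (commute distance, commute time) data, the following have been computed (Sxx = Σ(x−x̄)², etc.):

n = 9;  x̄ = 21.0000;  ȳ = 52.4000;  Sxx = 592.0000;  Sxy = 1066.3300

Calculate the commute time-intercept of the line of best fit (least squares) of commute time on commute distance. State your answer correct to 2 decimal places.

b = Sxy/Sxx = 1066.33/592 = 1.801233
a = ȳ − b·x̄ = 52.4 − 1.801233·21 = 14.574105

14.57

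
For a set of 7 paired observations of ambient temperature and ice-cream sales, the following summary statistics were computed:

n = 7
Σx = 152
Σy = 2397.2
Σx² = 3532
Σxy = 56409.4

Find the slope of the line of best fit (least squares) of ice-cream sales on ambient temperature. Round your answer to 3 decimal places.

Sxx = Σx² − (Σx)²/n = 3532 − 3300.571429 = 231.428571
Sxy = Σxy − (Σx)(Σy)/n = 56409.4 − 52053.485714 = 4355.914286
b = Sxy/Sxx = 4355.914286/231.428571 = 18.821852

18.822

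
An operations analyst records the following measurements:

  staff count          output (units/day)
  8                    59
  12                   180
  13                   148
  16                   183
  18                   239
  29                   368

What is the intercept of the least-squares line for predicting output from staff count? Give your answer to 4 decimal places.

n = 6, Σx = 96, Σy = 1177, Σxy = 22458, Σx² = 1798
Sxx = Σx² − (Σx)²/n = 1798 − 1536 = 262
Sxy = Σxy − (Σx)(Σy)/n = 22458 − 18832 = 3626
b = Sxy/Sxx = 3626/262 = 13.839695
a = ȳ − b·x̄ = 196.166667 − 13.839695·16 = -25.268448

-25.2684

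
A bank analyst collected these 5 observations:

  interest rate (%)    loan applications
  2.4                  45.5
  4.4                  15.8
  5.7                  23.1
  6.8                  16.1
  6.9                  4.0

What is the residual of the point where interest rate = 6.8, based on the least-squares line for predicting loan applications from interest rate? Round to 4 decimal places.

6.2197

n = 5, Σx = 26.2, Σy = 104.5, Σxy = 447.47, Σx² = 151.46
Sxx = Σx² − (Σx)²/n = 151.46 − 137.288 = 14.172
Sxy = Σxy − (Σx)(Σy)/n = 447.47 − 547.58 = -100.11
b = Sxy/Sxx = -100.11/14.172 = -7.063929
a = ȳ − b·x̄ = 20.9 − (-7.063929)·5.24 = 57.914987
ŷ(6.8) = 57.914987 + (-7.063929)·6.8 = 9.880271
residual = y − ŷ = 16.1 − 9.880271 = 6.219729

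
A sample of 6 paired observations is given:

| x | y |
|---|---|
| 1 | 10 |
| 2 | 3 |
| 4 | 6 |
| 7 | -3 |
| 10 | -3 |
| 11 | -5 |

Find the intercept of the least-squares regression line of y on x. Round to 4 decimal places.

8.9021

n = 6, Σx = 35, Σy = 8, Σxy = -66, Σx² = 291
Sxx = Σx² − (Σx)²/n = 291 − 204.166667 = 86.833333
Sxy = Σxy − (Σx)(Σy)/n = -66 − 46.666667 = -112.666667
b = Sxy/Sxx = -112.666667/86.833333 = -1.297505
a = ȳ − b·x̄ = 1.333333 − (-1.297505)·5.833333 = 8.902111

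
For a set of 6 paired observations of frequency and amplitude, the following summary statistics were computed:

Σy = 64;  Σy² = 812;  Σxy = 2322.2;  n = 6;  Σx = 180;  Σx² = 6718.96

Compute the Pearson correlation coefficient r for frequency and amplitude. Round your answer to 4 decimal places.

Sxx = Σx² − (Σx)²/n = 6718.96 − 5400 = 1318.96
Sxy = Σxy − (Σx)(Σy)/n = 2322.2 − 1920 = 402.2
Syy = Σy² − (Σy)²/n = 812 − 682.666667 = 129.333333
r = Sxy/√(Sxx·Syy) = 402.2/√(170585.493333) = 402.2/413.019967 = 0.973803

0.9738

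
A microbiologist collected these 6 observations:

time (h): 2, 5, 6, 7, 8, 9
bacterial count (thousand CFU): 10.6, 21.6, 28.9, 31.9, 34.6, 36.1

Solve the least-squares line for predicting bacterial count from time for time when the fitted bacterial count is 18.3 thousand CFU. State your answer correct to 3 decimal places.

n = 6, Σx = 37, Σy = 163.7, Σxy = 1127.6, Σx² = 259
Sxx = Σx² − (Σx)²/n = 259 − 228.166667 = 30.833333
Sxy = Σxy − (Σx)(Σy)/n = 1127.6 − 1009.483333 = 118.116667
b = Sxy/Sxx = 118.116667/30.833333 = 3.830811
a = ȳ − b·x̄ = 27.283333 − 3.830811·6.166667 = 3.66
Set a + b·x = 18.3: x = (18.3 − 3.66) / 3.830811 = 3.821645

3.822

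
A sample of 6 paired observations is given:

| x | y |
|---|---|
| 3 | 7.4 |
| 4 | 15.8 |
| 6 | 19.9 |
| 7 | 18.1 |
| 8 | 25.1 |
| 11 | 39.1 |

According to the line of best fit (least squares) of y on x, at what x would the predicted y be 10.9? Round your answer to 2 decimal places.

3.68

n = 6, Σx = 39, Σy = 125.4, Σxy = 962.4, Σx² = 295
Sxx = Σx² − (Σx)²/n = 295 − 253.5 = 41.5
Sxy = Σxy − (Σx)(Σy)/n = 962.4 − 815.1 = 147.3
b = Sxy/Sxx = 147.3/41.5 = 3.549398
a = ȳ − b·x̄ = 20.9 − 3.549398·6.5 = -2.171084
Set a + b·x = 10.9: x = (10.9 − (-2.171084)) / 3.549398 = 3.682621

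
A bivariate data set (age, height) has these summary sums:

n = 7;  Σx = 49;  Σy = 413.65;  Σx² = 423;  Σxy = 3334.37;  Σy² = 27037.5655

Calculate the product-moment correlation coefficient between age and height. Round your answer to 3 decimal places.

Sxx = Σx² − (Σx)²/n = 423 − 343 = 80
Sxy = Σxy − (Σx)(Σy)/n = 3334.37 − 2895.55 = 438.82
Syy = Σy² − (Σy)²/n = 27037.5655 − 24443.760357 = 2593.805143
r = Sxy/√(Sxx·Syy) = 438.82/√(207504.411429) = 438.82/455.526521 = 0.963325

0.963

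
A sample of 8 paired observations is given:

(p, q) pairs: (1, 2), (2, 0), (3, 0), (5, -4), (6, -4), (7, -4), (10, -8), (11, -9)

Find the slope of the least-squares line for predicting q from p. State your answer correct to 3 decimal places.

-1.057

n = 8, Σx = 45, Σy = -27, Σxy = -249, Σx² = 345
Sxx = Σx² − (Σx)²/n = 345 − 253.125 = 91.875
Sxy = Σxy − (Σx)(Σy)/n = -249 − (-151.875) = -97.125
b = Sxy/Sxx = -97.125/91.875 = -1.057143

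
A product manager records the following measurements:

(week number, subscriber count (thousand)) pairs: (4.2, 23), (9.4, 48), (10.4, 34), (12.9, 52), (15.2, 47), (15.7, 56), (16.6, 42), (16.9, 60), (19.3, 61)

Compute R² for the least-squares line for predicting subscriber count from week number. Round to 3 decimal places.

0.683

n = 9, Σx = 120.6, Σy = 423, Σxy = 6054.3, Σx² = 1791.76, Σy² = 21123
Sxx = Σx² − (Σx)²/n = 1791.76 − 1616.04 = 175.72
Sxy = Σxy − (Σx)(Σy)/n = 6054.3 − 5668.2 = 386.1
Syy = Σy² − (Σy)²/n = 21123 − 19881 = 1242
R² = Sxy²/(Sxx·Syy) = (386.1)²/(175.72·1242) = 0.683057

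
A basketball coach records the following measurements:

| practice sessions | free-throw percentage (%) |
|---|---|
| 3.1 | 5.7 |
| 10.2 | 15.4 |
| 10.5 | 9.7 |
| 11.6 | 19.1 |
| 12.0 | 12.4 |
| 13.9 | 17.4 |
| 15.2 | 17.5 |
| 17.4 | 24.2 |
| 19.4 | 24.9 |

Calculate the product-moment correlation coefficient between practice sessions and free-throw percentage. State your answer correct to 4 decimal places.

n = 9, Σx = 113.3, Σy = 146.3, Σxy = 2058.96, Σx² = 1605.83, Σy² = 2696.97
Sxx = Σx² − (Σx)²/n = 1605.83 − 1426.321111 = 179.508889
Sxy = Σxy − (Σx)(Σy)/n = 2058.96 − 1841.754444 = 217.205556
Syy = Σy² − (Σy)²/n = 2696.97 − 2378.187778 = 318.782222
r = Sxy/√(Sxx·Syy) = 217.205556/√(57224.242509) = 217.205556/239.215891 = 0.907990

0.9080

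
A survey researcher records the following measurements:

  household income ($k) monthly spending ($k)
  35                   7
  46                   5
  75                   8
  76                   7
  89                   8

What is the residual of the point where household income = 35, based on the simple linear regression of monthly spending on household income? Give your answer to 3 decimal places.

1.023

n = 5, Σx = 321, Σy = 35, Σxy = 2319, Σx² = 22663
Sxx = Σx² − (Σx)²/n = 22663 − 20608.2 = 2054.8
Sxy = Σxy − (Σx)(Σy)/n = 2319 − 2247 = 72
b = Sxy/Sxx = 72/2054.8 = 0.035040
a = ȳ − b·x̄ = 7 − 0.035040·64.2 = 4.750438
ŷ(35) = 4.750438 + 0.035040·35 = 5.976835
residual = y − ŷ = 7 − 5.976835 = 1.023165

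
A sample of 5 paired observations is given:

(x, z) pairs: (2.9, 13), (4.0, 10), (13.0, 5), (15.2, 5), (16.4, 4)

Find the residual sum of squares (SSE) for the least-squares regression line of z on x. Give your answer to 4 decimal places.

n = 5, Σx = 51.5, Σy = 37, Σxy = 284.3, Σx² = 693.41, Σy² = 335
Sxx = Σx² − (Σx)²/n = 693.41 − 530.45 = 162.96
Sxy = Σxy − (Σx)(Σy)/n = 284.3 − 381.1 = -96.8
Syy = Σy² − (Σy)²/n = 335 − 273.8 = 61.2
b = Sxy/Sxx = -96.8/162.96 = -0.594011
SSE = Syy − b·Sxy = 61.2 − (-0.594011)·(-96.8) = 3.699755

3.6998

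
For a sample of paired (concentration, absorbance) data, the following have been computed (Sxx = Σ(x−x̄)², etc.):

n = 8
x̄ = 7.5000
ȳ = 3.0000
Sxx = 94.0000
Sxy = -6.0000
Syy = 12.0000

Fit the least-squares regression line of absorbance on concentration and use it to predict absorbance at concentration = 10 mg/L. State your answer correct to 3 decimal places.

2.840

b = Sxy/Sxx = -6/94 = -0.063830
a = ȳ − b·x̄ = 3 − (-0.063830)·7.5 = 3.478723
ŷ(10) = a + b·10 = 3.478723 + (-0.063830)·10 = 2.840426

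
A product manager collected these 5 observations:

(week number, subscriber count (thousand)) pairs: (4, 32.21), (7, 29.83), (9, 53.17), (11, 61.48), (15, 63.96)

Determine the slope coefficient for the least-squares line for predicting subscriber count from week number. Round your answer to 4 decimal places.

3.4576

n = 5, Σx = 46, Σy = 240.65, Σxy = 2451.86, Σx² = 492
Sxx = Σx² − (Σx)²/n = 492 − 423.2 = 68.8
Sxy = Σxy − (Σx)(Σy)/n = 2451.86 − 2213.98 = 237.88
b = Sxy/Sxx = 237.88/68.8 = 3.457558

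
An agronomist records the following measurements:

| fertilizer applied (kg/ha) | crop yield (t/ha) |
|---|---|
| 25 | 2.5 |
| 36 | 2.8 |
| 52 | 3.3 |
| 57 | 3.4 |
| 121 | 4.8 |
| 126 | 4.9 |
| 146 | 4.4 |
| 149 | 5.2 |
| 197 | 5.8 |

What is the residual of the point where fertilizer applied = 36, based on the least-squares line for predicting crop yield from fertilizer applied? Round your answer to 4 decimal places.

-0.1089

n = 9, Σx = 909, Σy = 37.1, Σxy = 4286.7, Σx² = 120717
Sxx = Σx² − (Σx)²/n = 120717 − 91809 = 28908
Sxy = Σxy − (Σx)(Σy)/n = 4286.7 − 3747.1 = 539.6
b = Sxy/Sxx = 539.6/28908 = 0.018666
a = ȳ − b·x̄ = 4.122222 − 0.018666·101 = 2.236945
ŷ(36) = 2.236945 + 0.018666·36 = 2.908925
residual = y − ŷ = 2.8 − 2.908925 = -0.108925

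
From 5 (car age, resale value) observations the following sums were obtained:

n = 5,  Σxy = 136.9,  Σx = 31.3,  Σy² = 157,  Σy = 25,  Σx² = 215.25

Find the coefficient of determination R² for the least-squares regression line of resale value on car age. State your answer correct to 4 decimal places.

Sxx = Σx² − (Σx)²/n = 215.25 − 195.938 = 19.312
Sxy = Σxy − (Σx)(Σy)/n = 136.9 − 156.5 = -19.6
Syy = Σy² − (Σy)²/n = 157 − 125 = 32
R² = Sxy²/(Sxx·Syy) = (-19.6)²/(19.312·32) = 0.621634

0.6216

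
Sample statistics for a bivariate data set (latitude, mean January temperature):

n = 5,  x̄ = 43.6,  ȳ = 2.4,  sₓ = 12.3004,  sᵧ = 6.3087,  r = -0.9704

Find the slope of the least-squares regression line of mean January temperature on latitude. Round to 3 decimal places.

b = r · sᵧ/sₓ = -0.9704 · 6.3087/12.3004 = -0.497704

-0.498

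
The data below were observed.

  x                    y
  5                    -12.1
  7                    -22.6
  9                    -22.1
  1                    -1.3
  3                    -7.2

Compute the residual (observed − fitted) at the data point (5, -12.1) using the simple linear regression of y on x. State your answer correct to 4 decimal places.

n = 5, Σx = 25, Σy = -65.3, Σxy = -440.5, Σx² = 165
Sxx = Σx² − (Σx)²/n = 165 − 125 = 40
Sxy = Σxy − (Σx)(Σy)/n = -440.5 − (-326.5) = -114
b = Sxy/Sxx = -114/40 = -2.85
a = ȳ − b·x̄ = -13.06 − (-2.85)·5 = 1.19
ŷ(5) = 1.19 + (-2.85)·5 = -13.06
residual = y − ŷ = -12.1 − (-13.06) = 0.96

0.9600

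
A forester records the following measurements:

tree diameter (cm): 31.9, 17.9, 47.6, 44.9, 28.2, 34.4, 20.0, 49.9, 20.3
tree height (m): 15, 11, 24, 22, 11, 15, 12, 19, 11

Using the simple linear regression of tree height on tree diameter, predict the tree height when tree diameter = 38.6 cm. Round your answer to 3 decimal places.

17.704

n = 9, Σx = 295.1, Σy = 140, Σxy = 5043.2, Σx² = 10900.49
Sxx = Σx² − (Σx)²/n = 10900.49 − 9676.001111 = 1224.488889
Sxy = Σxy − (Σx)(Σy)/n = 5043.2 − 4590.444444 = 452.755556
b = Sxy/Sxx = 452.755556/1224.488889 = 0.369751
a = ȳ − b·x̄ = 15.555556 − 0.369751·32.788889 = 3.431843
ŷ(38.6) = a + b·38.6 = 3.431843 + 0.369751·38.6 = 17.704218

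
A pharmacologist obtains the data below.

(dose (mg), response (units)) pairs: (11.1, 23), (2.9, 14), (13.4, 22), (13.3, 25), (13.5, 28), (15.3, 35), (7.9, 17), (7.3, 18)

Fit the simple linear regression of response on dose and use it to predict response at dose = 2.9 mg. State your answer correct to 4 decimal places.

n = 8, Σx = 84.7, Σy = 182, Σxy = 2102.4, Σx² = 1020.11
Sxx = Σx² − (Σx)²/n = 1020.11 − 896.76125 = 123.34875
Sxy = Σxy − (Σx)(Σy)/n = 2102.4 − 1926.925 = 175.475
b = Sxy/Sxx = 175.475/123.34875 = 1.422592
a = ȳ − b·x̄ = 22.75 − 1.422592·10.5875 = 7.688302
ŷ(2.9) = a + b·2.9 = 7.688302 + 1.422592·2.9 = 11.813821

11.8138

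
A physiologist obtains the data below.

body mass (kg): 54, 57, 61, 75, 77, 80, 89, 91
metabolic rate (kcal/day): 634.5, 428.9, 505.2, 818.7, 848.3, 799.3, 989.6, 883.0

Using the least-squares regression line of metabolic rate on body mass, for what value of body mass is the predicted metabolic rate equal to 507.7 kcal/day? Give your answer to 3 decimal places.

n = 8, Σx = 584, Σy = 5907.5, Σxy = 448620.5, Σx² = 44042
Sxx = Σx² − (Σx)²/n = 44042 − 42632 = 1410
Sxy = Σxy − (Σx)(Σy)/n = 448620.5 − 431247.5 = 17373
b = Sxy/Sxx = 17373/1410 = 12.321277
a = ȳ − b·x̄ = 738.4375 − 12.321277·73 = -161.015691
Set a + b·x = 507.7: x = (507.7 − (-161.015691)) / 12.321277 = 54.273247

54.273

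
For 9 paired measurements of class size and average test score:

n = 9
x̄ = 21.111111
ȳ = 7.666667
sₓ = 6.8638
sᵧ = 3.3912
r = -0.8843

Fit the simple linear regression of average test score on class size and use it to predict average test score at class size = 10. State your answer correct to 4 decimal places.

b = r · sᵧ/sₓ = -0.8843 · 3.3912/6.8638 = -0.436906
a = ȳ − b·x̄ = 7.666667 − (-0.436906)·21.111111 = 16.890247
ŷ(10) = a + b·10 = 16.890247 + (-0.436906)·10 = 12.521183

12.5212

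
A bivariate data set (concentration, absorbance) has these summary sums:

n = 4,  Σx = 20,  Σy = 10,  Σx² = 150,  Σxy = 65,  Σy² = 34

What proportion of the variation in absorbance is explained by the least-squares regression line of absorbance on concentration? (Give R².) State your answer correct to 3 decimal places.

0.500

Sxx = Σx² − (Σx)²/n = 150 − 100 = 50
Sxy = Σxy − (Σx)(Σy)/n = 65 − 50 = 15
Syy = Σy² − (Σy)²/n = 34 − 25 = 9
R² = Sxy²/(Sxx·Syy) = (15)²/(50·9) = 0.5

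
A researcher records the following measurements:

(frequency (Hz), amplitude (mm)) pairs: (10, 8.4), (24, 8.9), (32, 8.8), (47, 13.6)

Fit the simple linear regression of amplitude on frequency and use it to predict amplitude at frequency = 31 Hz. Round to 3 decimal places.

n = 4, Σx = 113, Σy = 39.7, Σxy = 1218.4, Σx² = 3909
Sxx = Σx² − (Σx)²/n = 3909 − 3192.25 = 716.75
Sxy = Σxy − (Σx)(Σy)/n = 1218.4 − 1121.525 = 96.875
b = Sxy/Sxx = 96.875/716.75 = 0.135159
a = ȳ − b·x̄ = 9.925 − 0.135159·28.25 = 6.106767
ŷ(31) = a + b·31 = 6.106767 + 0.135159·31 = 10.296686

10.297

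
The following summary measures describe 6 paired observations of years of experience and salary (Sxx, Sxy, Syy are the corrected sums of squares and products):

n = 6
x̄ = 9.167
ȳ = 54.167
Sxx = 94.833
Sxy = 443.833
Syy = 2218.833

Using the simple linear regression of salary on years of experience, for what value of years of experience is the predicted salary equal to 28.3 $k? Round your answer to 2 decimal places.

b = Sxy/Sxx = 443.833/94.833 = 4.680154
a = ȳ − b·x̄ = 54.167 − 4.680154·9.167 = 11.264033
Set a + b·x = 28.3: x = (28.3 − 11.264033) / 4.680154 = 3.640045

3.64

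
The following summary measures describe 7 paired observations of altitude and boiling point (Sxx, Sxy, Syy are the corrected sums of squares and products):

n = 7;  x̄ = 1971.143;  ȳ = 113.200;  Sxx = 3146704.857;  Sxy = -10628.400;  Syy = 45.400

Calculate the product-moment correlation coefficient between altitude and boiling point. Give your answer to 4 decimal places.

r = Sxy/√(Sxx·Syy) = -10628.4/√(142860400.5078) = -10628.4/11952.422370 = -0.889226

-0.8892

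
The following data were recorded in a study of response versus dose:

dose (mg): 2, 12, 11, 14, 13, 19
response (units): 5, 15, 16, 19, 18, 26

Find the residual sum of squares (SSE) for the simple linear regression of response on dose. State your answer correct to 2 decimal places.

n = 6, Σx = 71, Σy = 99, Σxy = 1360, Σx² = 995, Σy² = 1867
Sxx = Σx² − (Σx)²/n = 995 − 840.166667 = 154.833333
Sxy = Σxy − (Σx)(Σy)/n = 1360 − 1171.5 = 188.5
Syy = Σy² − (Σy)²/n = 1867 − 1633.5 = 233.5
b = Sxy/Sxx = 188.5/154.833333 = 1.217438
SSE = Syy − b·Sxy = 233.5 − 1.217438·188.5 = 4.012917

4.01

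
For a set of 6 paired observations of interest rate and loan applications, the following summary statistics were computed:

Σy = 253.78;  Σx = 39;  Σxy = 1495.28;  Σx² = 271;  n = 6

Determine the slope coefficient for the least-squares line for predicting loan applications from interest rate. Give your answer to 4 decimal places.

-8.8166

Sxx = Σx² − (Σx)²/n = 271 − 253.5 = 17.5
Sxy = Σxy − (Σx)(Σy)/n = 1495.28 − 1649.57 = -154.29
b = Sxy/Sxx = -154.29/17.5 = -8.816571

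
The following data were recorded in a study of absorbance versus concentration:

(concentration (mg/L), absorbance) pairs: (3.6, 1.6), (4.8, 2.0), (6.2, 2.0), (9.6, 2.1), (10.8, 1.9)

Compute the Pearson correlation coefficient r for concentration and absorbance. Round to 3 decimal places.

0.521

n = 5, Σx = 35, Σy = 9.6, Σxy = 68.44, Σx² = 283.24, Σy² = 18.58
Sxx = Σx² − (Σx)²/n = 283.24 − 245 = 38.24
Sxy = Σxy − (Σx)(Σy)/n = 68.44 − 67.2 = 1.24
Syy = Σy² − (Σy)²/n = 18.58 − 18.432 = 0.148
r = Sxy/√(Sxx·Syy) = 1.24/√(5.65952) = 1.24/2.378975 = 0.521233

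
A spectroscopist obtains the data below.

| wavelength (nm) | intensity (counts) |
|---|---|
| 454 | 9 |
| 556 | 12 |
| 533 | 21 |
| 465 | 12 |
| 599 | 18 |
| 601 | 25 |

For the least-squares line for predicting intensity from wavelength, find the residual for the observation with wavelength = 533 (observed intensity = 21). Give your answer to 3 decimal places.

n = 6, Σx = 3208, Σy = 97, Σxy = 53338, Σx² = 1735568
Sxx = Σx² − (Σx)²/n = 1735568 − 1715210.666667 = 20357.333333
Sxy = Σxy − (Σx)(Σy)/n = 53338 − 51862.666667 = 1475.333333
b = Sxy/Sxx = 1475.333333/20357.333333 = 0.072472
a = ȳ − b·x̄ = 16.166667 − 0.072472·534.666667 = -22.581609
ŷ(533) = -22.581609 + 0.072472·533 = 16.045880
residual = y − ŷ = 21 − 16.045880 = 4.954120

4.954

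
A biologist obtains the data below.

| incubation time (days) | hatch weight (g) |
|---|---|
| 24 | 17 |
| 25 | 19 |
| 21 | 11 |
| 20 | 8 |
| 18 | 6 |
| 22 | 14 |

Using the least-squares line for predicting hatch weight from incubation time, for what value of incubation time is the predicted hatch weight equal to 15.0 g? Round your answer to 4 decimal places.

22.9487

n = 6, Σx = 130, Σy = 75, Σxy = 1690, Σx² = 2850
Sxx = Σx² − (Σx)²/n = 2850 − 2816.666667 = 33.333333
Sxy = Σxy − (Σx)(Σy)/n = 1690 − 1625 = 65
b = Sxy/Sxx = 65/33.333333 = 1.95
a = ȳ − b·x̄ = 12.5 − 1.95·21.666667 = -29.75
Set a + b·x = 15.0: x = (15.0 − (-29.75)) / 1.95 = 22.948718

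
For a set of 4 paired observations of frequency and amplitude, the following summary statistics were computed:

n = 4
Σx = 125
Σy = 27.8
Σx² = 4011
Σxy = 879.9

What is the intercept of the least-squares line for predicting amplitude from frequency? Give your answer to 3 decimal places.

3.624

Sxx = Σx² − (Σx)²/n = 4011 − 3906.25 = 104.75
Sxy = Σxy − (Σx)(Σy)/n = 879.9 − 868.75 = 11.15
b = Sxy/Sxx = 11.15/104.75 = 0.106444
a = ȳ − b·x̄ = 6.95 − 0.106444·31.25 = 3.623628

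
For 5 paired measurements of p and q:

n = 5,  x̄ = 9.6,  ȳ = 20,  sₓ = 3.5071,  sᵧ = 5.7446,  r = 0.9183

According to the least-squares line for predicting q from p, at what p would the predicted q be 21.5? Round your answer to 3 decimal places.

b = r · sᵧ/sₓ = 0.9183 · 5.7446/3.5071 = 1.504168
a = ȳ − b·x̄ = 20 − 1.504168·9.6 = 5.559991
Set a + b·x = 21.5: x = (21.5 − 5.559991) / 1.504168 = 10.597229

10.597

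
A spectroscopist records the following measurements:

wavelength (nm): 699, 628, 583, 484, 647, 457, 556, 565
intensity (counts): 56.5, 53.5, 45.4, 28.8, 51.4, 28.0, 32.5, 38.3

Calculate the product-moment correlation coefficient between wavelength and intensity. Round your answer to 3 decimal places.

0.952

n = 8, Σx = 4619, Σy = 334.4, Σxy = 199260.2, Σx² = 2712949, Σy² = 14894.2
Sxx = Σx² − (Σx)²/n = 2712949 − 2666895.125 = 46053.875
Sxy = Σxy − (Σx)(Σy)/n = 199260.2 − 193074.2 = 6186
Syy = Σy² − (Σy)²/n = 14894.2 − 13977.92 = 916.28
r = Sxy/√(Sxx·Syy) = 6186/√(42198244.585) = 6186/6496.017594 = 0.952276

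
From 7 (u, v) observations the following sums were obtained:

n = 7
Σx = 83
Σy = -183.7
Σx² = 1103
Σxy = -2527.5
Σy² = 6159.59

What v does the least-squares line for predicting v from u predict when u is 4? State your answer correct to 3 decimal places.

Sxx = Σx² − (Σx)²/n = 1103 − 984.142857 = 118.857143
Sxy = Σxy − (Σx)(Σy)/n = -2527.5 − (-2178.157143) = -349.342857
b = Sxy/Sxx = -349.342857/118.857143 = -2.939183
a = ȳ − b·x̄ = -26.242857 − (-2.939183)·11.857143 = 8.607452
ŷ(4) = a + b·4 = 8.607452 + (-2.939183)·4 = -3.149279

-3.149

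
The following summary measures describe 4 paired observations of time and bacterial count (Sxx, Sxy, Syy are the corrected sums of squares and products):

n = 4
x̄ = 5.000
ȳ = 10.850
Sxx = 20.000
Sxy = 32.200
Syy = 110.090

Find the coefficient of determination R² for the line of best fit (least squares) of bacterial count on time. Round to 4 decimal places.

R² = Sxy²/(Sxx·Syy) = (32.2)²/(20·110.09) = 0.470906

0.4709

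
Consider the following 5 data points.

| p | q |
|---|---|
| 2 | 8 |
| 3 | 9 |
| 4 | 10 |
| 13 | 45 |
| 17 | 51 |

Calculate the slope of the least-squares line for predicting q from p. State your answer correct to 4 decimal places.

n = 5, Σx = 39, Σy = 123, Σxy = 1535, Σx² = 487
Sxx = Σx² − (Σx)²/n = 487 − 304.2 = 182.8
Sxy = Σxy − (Σx)(Σy)/n = 1535 − 959.4 = 575.6
b = Sxy/Sxx = 575.6/182.8 = 3.148796

3.1488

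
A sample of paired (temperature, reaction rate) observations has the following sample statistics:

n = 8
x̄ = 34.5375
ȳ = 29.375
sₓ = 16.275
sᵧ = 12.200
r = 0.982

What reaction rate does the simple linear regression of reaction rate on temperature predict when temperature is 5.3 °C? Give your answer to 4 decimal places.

b = r · sᵧ/sₓ = 0.982 · 12.2/16.275 = 0.736123
a = ȳ − b·x̄ = 29.375 − 0.736123·34.5375 = 3.951156
ŷ(5.3) = a + b·5.3 = 3.951156 + 0.736123·5.3 = 7.852607

7.8526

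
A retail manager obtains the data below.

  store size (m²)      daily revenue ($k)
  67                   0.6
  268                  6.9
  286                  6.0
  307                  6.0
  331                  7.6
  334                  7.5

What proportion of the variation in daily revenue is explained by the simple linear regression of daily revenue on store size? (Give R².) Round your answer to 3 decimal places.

0.944

n = 6, Σx = 1593, Σy = 34.6, Σxy = 10468, Σx² = 473475, Σy² = 233.98
Sxx = Σx² − (Σx)²/n = 473475 − 422941.5 = 50533.5
Sxy = Σxy − (Σx)(Σy)/n = 10468 − 9186.3 = 1281.7
Syy = Σy² − (Σy)²/n = 233.98 − 199.526667 = 34.453333
R² = Sxy²/(Sxx·Syy) = (1281.7)²/(50533.5·34.453333) = 0.943544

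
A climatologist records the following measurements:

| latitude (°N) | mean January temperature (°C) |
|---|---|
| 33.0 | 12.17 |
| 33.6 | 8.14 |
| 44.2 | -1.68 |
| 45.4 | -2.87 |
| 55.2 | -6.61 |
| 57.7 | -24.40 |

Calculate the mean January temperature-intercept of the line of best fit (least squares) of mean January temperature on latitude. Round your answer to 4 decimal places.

n = 6, Σx = 269.1, Σy = -15.25, Σxy = -1302.192, Σx² = 12609.09
Sxx = Σx² − (Σx)²/n = 12609.09 − 12069.135 = 539.955
Sxy = Σxy − (Σx)(Σy)/n = -1302.192 − (-683.9625) = -618.2295
b = Sxy/Sxx = -618.2295/539.955 = -1.144965
a = ȳ − b·x̄ = -2.541667 − (-1.144965)·44.85 = 48.810007

48.8100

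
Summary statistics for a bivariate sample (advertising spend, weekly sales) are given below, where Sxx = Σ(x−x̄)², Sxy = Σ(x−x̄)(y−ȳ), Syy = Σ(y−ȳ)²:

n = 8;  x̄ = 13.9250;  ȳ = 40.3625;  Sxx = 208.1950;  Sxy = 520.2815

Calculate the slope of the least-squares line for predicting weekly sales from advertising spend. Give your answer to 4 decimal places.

2.4990

b = Sxy/Sxx = 520.2815/208.195 = 2.499011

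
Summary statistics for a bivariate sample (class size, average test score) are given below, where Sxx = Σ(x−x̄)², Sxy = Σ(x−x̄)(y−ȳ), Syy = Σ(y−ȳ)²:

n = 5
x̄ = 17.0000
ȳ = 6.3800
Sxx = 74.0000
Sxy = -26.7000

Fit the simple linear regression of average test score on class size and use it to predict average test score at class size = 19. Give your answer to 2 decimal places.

5.66

b = Sxy/Sxx = -26.7/74 = -0.360811
a = ȳ − b·x̄ = 6.38 − (-0.360811)·17 = 12.513784
ŷ(19) = a + b·19 = 12.513784 + (-0.360811)·19 = 5.658378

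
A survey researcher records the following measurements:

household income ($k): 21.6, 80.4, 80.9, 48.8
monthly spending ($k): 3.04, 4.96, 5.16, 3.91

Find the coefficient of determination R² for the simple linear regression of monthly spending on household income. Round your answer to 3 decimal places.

n = 4, Σx = 231.7, Σy = 17.07, Σxy = 1072.7, Σx² = 15856.97, Σy² = 75.7569
Sxx = Σx² − (Σx)²/n = 15856.97 − 13421.2225 = 2435.7475
Sxy = Σxy − (Σx)(Σy)/n = 1072.7 − 988.77975 = 83.92025
Syy = Σy² − (Σy)²/n = 75.7569 − 72.846225 = 2.910675
R² = Sxy²/(Sxx·Syy) = (83.92025)²/(2435.7475·2.910675) = 0.993362

0.993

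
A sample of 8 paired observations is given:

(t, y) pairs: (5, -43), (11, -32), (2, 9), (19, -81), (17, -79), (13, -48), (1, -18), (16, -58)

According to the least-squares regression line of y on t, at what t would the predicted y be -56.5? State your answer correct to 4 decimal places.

n = 8, Σx = 84, Σy = -350, Σxy = -5001, Σx² = 1226
Sxx = Σx² − (Σx)²/n = 1226 − 882 = 344
Sxy = Σxy − (Σx)(Σy)/n = -5001 − (-3675) = -1326
b = Sxy/Sxx = -1326/344 = -3.854651
a = ȳ − b·x̄ = -43.75 − (-3.854651)·10.5 = -3.276163
Set a + b·x = -56.5: x = (-56.5 − (-3.276163)) / (-3.854651) = 13.807692

13.8077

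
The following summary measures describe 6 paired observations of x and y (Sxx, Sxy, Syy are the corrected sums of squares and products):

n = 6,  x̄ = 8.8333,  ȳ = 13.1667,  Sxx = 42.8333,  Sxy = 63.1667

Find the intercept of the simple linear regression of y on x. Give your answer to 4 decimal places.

0.1401

b = Sxy/Sxx = 63.1667/42.8333 = 1.474710
a = ȳ − b·x̄ = 13.1667 − 1.474710·8.8333 = 0.140143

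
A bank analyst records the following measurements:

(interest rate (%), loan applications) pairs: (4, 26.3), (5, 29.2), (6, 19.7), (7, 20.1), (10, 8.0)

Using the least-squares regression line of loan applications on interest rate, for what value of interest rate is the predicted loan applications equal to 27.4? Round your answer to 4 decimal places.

n = 5, Σx = 32, Σy = 103.3, Σxy = 590.1, Σx² = 226
Sxx = Σx² − (Σx)²/n = 226 − 204.8 = 21.2
Sxy = Σxy − (Σx)(Σy)/n = 590.1 − 661.12 = -71.02
b = Sxy/Sxx = -71.02/21.2 = -3.35
a = ȳ − b·x̄ = 20.66 − (-3.35)·6.4 = 42.1
Set a + b·x = 27.4: x = (27.4 − 42.1) / (-3.35) = 4.388060

4.3881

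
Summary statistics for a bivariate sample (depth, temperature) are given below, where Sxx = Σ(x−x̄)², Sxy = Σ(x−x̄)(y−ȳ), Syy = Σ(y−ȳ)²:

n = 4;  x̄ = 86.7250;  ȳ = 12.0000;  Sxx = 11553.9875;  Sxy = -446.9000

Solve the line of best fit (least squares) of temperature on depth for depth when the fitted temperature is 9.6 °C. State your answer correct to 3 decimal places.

b = Sxy/Sxx = -446.9/11553.9875 = -0.038679
a = ȳ − b·x̄ = 12 − (-0.038679)·86.725 = 15.354461
Set a + b·x = 9.6: x = (9.6 − 15.354461) / (-0.038679) = 148.773713

148.774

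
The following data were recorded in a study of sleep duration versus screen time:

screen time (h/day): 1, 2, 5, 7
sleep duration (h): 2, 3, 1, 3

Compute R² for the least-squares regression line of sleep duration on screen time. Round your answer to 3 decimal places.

0.001

n = 4, Σx = 15, Σy = 9, Σxy = 34, Σx² = 79, Σy² = 23
Sxx = Σx² − (Σx)²/n = 79 − 56.25 = 22.75
Sxy = Σxy − (Σx)(Σy)/n = 34 − 33.75 = 0.25
Syy = Σy² − (Σy)²/n = 23 − 20.25 = 2.75
R² = Sxy²/(Sxx·Syy) = (0.25)²/(22.75·2.75) = 0.000999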